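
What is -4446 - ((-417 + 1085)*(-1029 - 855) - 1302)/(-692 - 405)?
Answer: -6137076/1097 ≈ -5594.4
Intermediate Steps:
-4446 - ((-417 + 1085)*(-1029 - 855) - 1302)/(-692 - 405) = -4446 - (668*(-1884) - 1302)/(-1097) = -4446 - (-1258512 - 1302)*(-1)/1097 = -4446 - (-1259814)*(-1)/1097 = -4446 - 1*1259814/1097 = -4446 - 1259814/1097 = -6137076/1097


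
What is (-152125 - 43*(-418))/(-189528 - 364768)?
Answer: 134151/554296 ≈ 0.24202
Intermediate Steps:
(-152125 - 43*(-418))/(-189528 - 364768) = (-152125 + 17974)/(-554296) = -134151*(-1/554296) = 134151/554296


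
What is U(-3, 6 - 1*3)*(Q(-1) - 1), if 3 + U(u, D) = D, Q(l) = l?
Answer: 0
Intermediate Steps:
U(u, D) = -3 + D
U(-3, 6 - 1*3)*(Q(-1) - 1) = (-3 + (6 - 1*3))*(-1 - 1) = (-3 + (6 - 3))*(-2) = (-3 + 3)*(-2) = 0*(-2) = 0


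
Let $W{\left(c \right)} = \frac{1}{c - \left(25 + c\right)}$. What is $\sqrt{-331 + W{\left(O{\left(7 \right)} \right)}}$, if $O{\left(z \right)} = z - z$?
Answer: $\frac{2 i \sqrt{2069}}{5} \approx 18.195 i$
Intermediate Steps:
$O{\left(z \right)} = 0$
$W{\left(c \right)} = - \frac{1}{25}$ ($W{\left(c \right)} = \frac{1}{c - \left(25 + c\right)} = \frac{1}{-25} = - \frac{1}{25}$)
$\sqrt{-331 + W{\left(O{\left(7 \right)} \right)}} = \sqrt{-331 - \frac{1}{25}} = \sqrt{- \frac{8276}{25}} = \frac{2 i \sqrt{2069}}{5}$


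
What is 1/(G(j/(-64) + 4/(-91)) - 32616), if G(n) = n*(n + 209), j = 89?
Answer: -33918976/1116401354871 ≈ -3.0382e-5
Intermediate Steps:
G(n) = n*(209 + n)
1/(G(j/(-64) + 4/(-91)) - 32616) = 1/((89/(-64) + 4/(-91))*(209 + (89/(-64) + 4/(-91))) - 32616) = 1/((89*(-1/64) + 4*(-1/91))*(209 + (89*(-1/64) + 4*(-1/91))) - 32616) = 1/((-89/64 - 4/91)*(209 + (-89/64 - 4/91)) - 32616) = 1/(-8355*(209 - 8355/5824)/5824 - 32616) = 1/(-8355/5824*1208861/5824 - 32616) = 1/(-10100033655/33918976 - 32616) = 1/(-1116401354871/33918976) = -33918976/1116401354871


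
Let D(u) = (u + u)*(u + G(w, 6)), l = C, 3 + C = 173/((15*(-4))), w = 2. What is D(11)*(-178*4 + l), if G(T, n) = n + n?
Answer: -10897469/30 ≈ -3.6325e+5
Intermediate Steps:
G(T, n) = 2*n
C = -353/60 (C = -3 + 173/((15*(-4))) = -3 + 173/(-60) = -3 + 173*(-1/60) = -3 - 173/60 = -353/60 ≈ -5.8833)
l = -353/60 ≈ -5.8833
D(u) = 2*u*(12 + u) (D(u) = (u + u)*(u + 2*6) = (2*u)*(u + 12) = (2*u)*(12 + u) = 2*u*(12 + u))
D(11)*(-178*4 + l) = (2*11*(12 + 11))*(-178*4 - 353/60) = (2*11*23)*(-712 - 353/60) = 506*(-43073/60) = -10897469/30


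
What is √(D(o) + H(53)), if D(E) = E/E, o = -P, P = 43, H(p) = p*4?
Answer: √213 ≈ 14.595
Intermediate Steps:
H(p) = 4*p
o = -43 (o = -1*43 = -43)
D(E) = 1
√(D(o) + H(53)) = √(1 + 4*53) = √(1 + 212) = √213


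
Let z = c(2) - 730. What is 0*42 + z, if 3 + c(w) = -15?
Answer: -748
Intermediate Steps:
c(w) = -18 (c(w) = -3 - 15 = -18)
z = -748 (z = -18 - 730 = -748)
0*42 + z = 0*42 - 748 = 0 - 748 = -748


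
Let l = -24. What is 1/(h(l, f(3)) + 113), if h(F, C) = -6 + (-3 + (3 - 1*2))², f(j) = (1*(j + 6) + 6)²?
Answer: 1/111 ≈ 0.0090090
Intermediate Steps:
f(j) = (12 + j)² (f(j) = (1*(6 + j) + 6)² = ((6 + j) + 6)² = (12 + j)²)
h(F, C) = -2 (h(F, C) = -6 + (-3 + (3 - 2))² = -6 + (-3 + 1)² = -6 + (-2)² = -6 + 4 = -2)
1/(h(l, f(3)) + 113) = 1/(-2 + 113) = 1/111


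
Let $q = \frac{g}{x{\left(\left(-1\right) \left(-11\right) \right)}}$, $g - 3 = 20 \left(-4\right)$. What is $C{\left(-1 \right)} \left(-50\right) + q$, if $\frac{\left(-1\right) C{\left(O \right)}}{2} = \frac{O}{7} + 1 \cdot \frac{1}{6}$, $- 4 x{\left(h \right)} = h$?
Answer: $\frac{638}{21} \approx 30.381$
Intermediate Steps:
$x{\left(h \right)} = - \frac{h}{4}$
$g = -77$ ($g = 3 + 20 \left(-4\right) = 3 - 80 = -77$)
$C{\left(O \right)} = - \frac{1}{3} - \frac{2 O}{7}$ ($C{\left(O \right)} = - 2 \left(\frac{O}{7} + 1 \cdot \frac{1}{6}\right) = - 2 \left(O \frac{1}{7} + 1 \cdot \frac{1}{6}\right) = - 2 \left(\frac{O}{7} + \frac{1}{6}\right) = - 2 \left(\frac{1}{6} + \frac{O}{7}\right) = - \frac{1}{3} - \frac{2 O}{7}$)
$q = 28$ ($q = - \frac{77}{\left(- \frac{1}{4}\right) \left(\left(-1\right) \left(-11\right)\right)} = - \frac{77}{\left(- \frac{1}{4}\right) 11} = - \frac{77}{- \frac{11}{4}} = \left(-77\right) \left(- \frac{4}{11}\right) = 28$)
$C{\left(-1 \right)} \left(-50\right) + q = \left(- \frac{1}{3} - - \frac{2}{7}\right) \left(-50\right) + 28 = \left(- \frac{1}{3} + \frac{2}{7}\right) \left(-50\right) + 28 = \left(- \frac{1}{21}\right) \left(-50\right) + 28 = \frac{50}{21} + 28 = \frac{638}{21}$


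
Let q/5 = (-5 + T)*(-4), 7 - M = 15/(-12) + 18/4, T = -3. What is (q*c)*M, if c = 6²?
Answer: 21600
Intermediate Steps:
M = 15/4 (M = 7 - (15/(-12) + 18/4) = 7 - (15*(-1/12) + 18*(¼)) = 7 - (-5/4 + 9/2) = 7 - 1*13/4 = 7 - 13/4 = 15/4 ≈ 3.7500)
q = 160 (q = 5*((-5 - 3)*(-4)) = 5*(-8*(-4)) = 5*32 = 160)
c = 36
(q*c)*M = (160*36)*(15/4) = 5760*(15/4) = 21600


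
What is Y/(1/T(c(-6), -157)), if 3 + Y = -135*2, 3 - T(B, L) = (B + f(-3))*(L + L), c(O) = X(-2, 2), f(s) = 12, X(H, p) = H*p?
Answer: -686595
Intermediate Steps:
c(O) = -4 (c(O) = -2*2 = -4)
T(B, L) = 3 - 2*L*(12 + B) (T(B, L) = 3 - (B + 12)*(L + L) = 3 - (12 + B)*2*L = 3 - 2*L*(12 + B))
Y = -273 (Y = -3 - 135*2 = -3 - 270 = -273)
Y/(1/T(c(-6), -157)) = -273/(1/(3 - 24*(-157) - 2*(-4)*(-157))) = -273/(1/(3 + 3768 - 1256)) = -273/(1/2515) = -273/1/2515 = -273*2515 = -686595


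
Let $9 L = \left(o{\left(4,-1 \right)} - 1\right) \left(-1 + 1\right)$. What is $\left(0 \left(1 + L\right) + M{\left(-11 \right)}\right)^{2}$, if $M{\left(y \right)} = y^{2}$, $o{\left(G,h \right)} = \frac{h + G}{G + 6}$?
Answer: $14641$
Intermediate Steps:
$o{\left(G,h \right)} = \frac{G + h}{6 + G}$
$L = 0$ ($L = \frac{\left(\frac{4 - 1}{6 + 4} - 1\right) \left(-1 + 1\right)}{9} = \frac{\left(\frac{1}{10} \cdot 3 - 1\right) 0}{9} = \frac{\left(\frac{3}{10} - 1\right) 0}{9} = \frac{\left(- \frac{7}{10}\right) 0}{9} = \frac{1}{9} \cdot 0 = 0$)
$\left(0 \left(1 + L\right) + M{\left(-11 \right)}\right)^{2} = \left(0 \left(1 + 0\right) + \left(-11\right)^{2}\right)^{2} = \left(0 \cdot 1 + 121\right)^{2} = \left(0 + 121\right)^{2} = 121^{2} = 14641$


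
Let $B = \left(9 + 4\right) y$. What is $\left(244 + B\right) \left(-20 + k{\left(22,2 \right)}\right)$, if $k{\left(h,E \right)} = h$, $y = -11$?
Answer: $202$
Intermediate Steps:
$B = -143$ ($B = \left(9 + 4\right) \left(-11\right) = 13 \left(-11\right) = -143$)
$\left(244 + B\right) \left(-20 + k{\left(22,2 \right)}\right) = \left(244 - 143\right) \left(-20 + 22\right) = 101 \cdot 2 = 202$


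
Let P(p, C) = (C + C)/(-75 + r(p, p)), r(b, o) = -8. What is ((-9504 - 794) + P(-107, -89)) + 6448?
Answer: -319372/83 ≈ -3847.9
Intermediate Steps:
P(p, C) = -2*C/83 (P(p, C) = (C + C)/(-75 - 8) = (2*C)/(-83) = (2*C)*(-1/83) = -2*C/83)
((-9504 - 794) + P(-107, -89)) + 6448 = ((-9504 - 794) - 2/83*(-89)) + 6448 = (-10298 + 178/83) + 6448 = -854556/83 + 6448 = -319372/83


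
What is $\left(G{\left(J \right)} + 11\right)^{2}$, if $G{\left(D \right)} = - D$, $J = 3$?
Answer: $64$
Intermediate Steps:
$\left(G{\left(J \right)} + 11\right)^{2} = \left(\left(-1\right) 3 + 11\right)^{2} = \left(-3 + 11\right)^{2} = 8^{2} = 64$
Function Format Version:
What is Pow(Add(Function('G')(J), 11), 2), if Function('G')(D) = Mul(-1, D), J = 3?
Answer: 64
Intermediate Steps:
Pow(Add(Function('G')(J), 11), 2) = Pow(Add(Mul(-1, 3), 11), 2) = Pow(Add(-3, 11), 2) = Pow(8, 2) = 64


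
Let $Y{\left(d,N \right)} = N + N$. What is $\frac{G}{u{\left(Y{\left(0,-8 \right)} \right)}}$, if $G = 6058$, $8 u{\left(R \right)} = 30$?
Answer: $\frac{24232}{15} \approx 1615.5$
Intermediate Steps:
$Y{\left(d,N \right)} = 2 N$
$u{\left(R \right)} = \frac{15}{4}$ ($u{\left(R \right)} = \frac{1}{8} \cdot 30 = \frac{15}{4}$)
$\frac{G}{u{\left(Y{\left(0,-8 \right)} \right)}} = \frac{6058}{\frac{15}{4}} = 6058 \cdot \frac{4}{15} = \frac{24232}{15}$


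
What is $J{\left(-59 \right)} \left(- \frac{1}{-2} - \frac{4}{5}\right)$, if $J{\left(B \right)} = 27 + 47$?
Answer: $- \frac{111}{5} \approx -22.2$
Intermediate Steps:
$J{\left(B \right)} = 74$
$J{\left(-59 \right)} \left(- \frac{1}{-2} - \frac{4}{5}\right) = 74 \left(- \frac{1}{-2} - \frac{4}{5}\right) = 74 \left(\left(-1\right) \left(- \frac{1}{2}\right) - \frac{4}{5}\right) = 74 \left(\frac{1}{2} - \frac{4}{5}\right) = 74 \left(- \frac{3}{10}\right) = - \frac{111}{5}$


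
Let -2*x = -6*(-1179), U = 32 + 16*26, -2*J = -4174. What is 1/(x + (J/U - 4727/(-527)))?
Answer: -236096/831854007 ≈ -0.00028382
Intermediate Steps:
J = 2087 (J = -½*(-4174) = 2087)
U = 448 (U = 32 + 416 = 448)
x = -3537 (x = -(-3)*(-1179) = -½*7074 = -3537)
1/(x + (J/U - 4727/(-527))) = 1/(-3537 + (2087/448 - 4727/(-527))) = 1/(-3537 + (2087*(1/448) - 4727*(-1/527))) = 1/(-3537 + (2087/448 + 4727/527)) = 1/(-3537 + 3217545/236096) = 1/(-831854007/236096) = -236096/831854007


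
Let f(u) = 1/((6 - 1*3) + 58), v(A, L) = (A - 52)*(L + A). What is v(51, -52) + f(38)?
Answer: 62/61 ≈ 1.0164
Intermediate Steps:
v(A, L) = (-52 + A)*(A + L)
f(u) = 1/61 (f(u) = 1/((6 - 3) + 58) = 1/(3 + 58) = 1/61)
v(51, -52) + f(38) = (51² - 52*51 - 52*(-52) + 51*(-52)) + 1/61 = (2601 - 2652 + 2704 - 2652) + 1/61 = 1 + 1/61 = 62/61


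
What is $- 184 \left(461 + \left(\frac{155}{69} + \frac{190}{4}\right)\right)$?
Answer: $- \frac{281932}{3} \approx -93977.0$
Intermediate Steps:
$- 184 \left(461 + \left(\frac{155}{69} + \frac{190}{4}\right)\right) = - 184 \left(461 + \left(155 \cdot \frac{1}{69} + 190 \cdot \frac{1}{4}\right)\right) = - 184 \left(461 + \left(\frac{155}{69} + \frac{95}{2}\right)\right) = - 184 \left(461 + \frac{6865}{138}\right) = \left(-184\right) \frac{70483}{138} = - \frac{281932}{3}$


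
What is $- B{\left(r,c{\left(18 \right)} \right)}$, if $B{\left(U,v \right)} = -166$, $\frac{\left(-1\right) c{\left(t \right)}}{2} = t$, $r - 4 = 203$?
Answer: $166$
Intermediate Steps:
$r = 207$ ($r = 4 + 203 = 207$)
$c{\left(t \right)} = - 2 t$
$- B{\left(r,c{\left(18 \right)} \right)} = \left(-1\right) \left(-166\right) = 166$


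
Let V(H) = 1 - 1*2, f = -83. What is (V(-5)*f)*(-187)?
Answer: -15521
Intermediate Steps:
V(H) = -1 (V(H) = 1 - 2 = -1)
(V(-5)*f)*(-187) = -1*(-83)*(-187) = 83*(-187) = -15521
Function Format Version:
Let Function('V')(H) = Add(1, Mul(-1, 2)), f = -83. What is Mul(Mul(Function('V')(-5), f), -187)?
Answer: -15521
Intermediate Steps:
Function('V')(H) = -1 (Function('V')(H) = Add(1, -2) = -1)
Mul(Mul(Function('V')(-5), f), -187) = Mul(Mul(-1, -83), -187) = Mul(83, -187) = -15521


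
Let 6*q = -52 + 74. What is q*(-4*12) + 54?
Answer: -122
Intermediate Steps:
q = 11/3 (q = (-52 + 74)/6 = (⅙)*22 = 11/3 ≈ 3.6667)
q*(-4*12) + 54 = 11*(-4*12)/3 + 54 = (11/3)*(-48) + 54 = -176 + 54 = -122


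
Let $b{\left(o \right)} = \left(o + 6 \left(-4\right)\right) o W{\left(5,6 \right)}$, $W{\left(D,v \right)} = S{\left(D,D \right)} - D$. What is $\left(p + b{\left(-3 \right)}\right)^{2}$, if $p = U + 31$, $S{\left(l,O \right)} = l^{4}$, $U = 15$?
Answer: $2526670756$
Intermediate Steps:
$p = 46$ ($p = 15 + 31 = 46$)
$W{\left(D,v \right)} = D^{4} - D$
$b{\left(o \right)} = 620 o \left(-24 + o\right)$ ($b{\left(o \right)} = \left(o + 6 \left(-4\right)\right) o \left(5^{4} - 5\right) = \left(o - 24\right) o \left(625 - 5\right) = \left(-24 + o\right) o 620 = o \left(-24 + o\right) 620 = 620 o \left(-24 + o\right)$)
$\left(p + b{\left(-3 \right)}\right)^{2} = \left(46 + 620 \left(-3\right) \left(-24 - 3\right)\right)^{2} = \left(46 + 620 \left(-3\right) \left(-27\right)\right)^{2} = \left(46 + 50220\right)^{2} = 50266^{2} = 2526670756$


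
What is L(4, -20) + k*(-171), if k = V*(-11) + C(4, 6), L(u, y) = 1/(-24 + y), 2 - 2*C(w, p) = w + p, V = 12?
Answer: 1023263/44 ≈ 23256.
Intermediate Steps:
C(w, p) = 1 - p/2 - w/2 (C(w, p) = 1 - (w + p)/2 = 1 - (p + w)/2 = 1 + (-p/2 - w/2) = 1 - p/2 - w/2)
k = -136 (k = 12*(-11) + (1 - ½*6 - ½*4) = -132 + (1 - 3 - 2) = -132 - 4 = -136)
L(4, -20) + k*(-171) = 1/(-24 - 20) - 136*(-171) = 1/(-44) + 23256 = -1/44 + 23256 = 1023263/44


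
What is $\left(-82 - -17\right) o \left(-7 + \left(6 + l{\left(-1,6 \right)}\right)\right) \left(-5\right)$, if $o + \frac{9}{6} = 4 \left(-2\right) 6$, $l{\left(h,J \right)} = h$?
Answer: $32175$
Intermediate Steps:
$o = - \frac{99}{2}$ ($o = - \frac{3}{2} + 4 \left(-2\right) 6 = - \frac{3}{2} - 48 = - \frac{99}{2} \approx -49.5$)
$\left(-82 - -17\right) o \left(-7 + \left(6 + l{\left(-1,6 \right)}\right)\right) \left(-5\right) = \left(-82 - -17\right) \left(- \frac{99}{2}\right) \left(-7 + \left(6 - 1\right)\right) \left(-5\right) = \left(-82 + 17\right) \left(- \frac{99}{2}\right) \left(-7 + 5\right) \left(-5\right) = \left(-65\right) \left(- \frac{99}{2}\right) \left(\left(-2\right) \left(-5\right)\right) = \frac{6435}{2} \cdot 10 = 32175$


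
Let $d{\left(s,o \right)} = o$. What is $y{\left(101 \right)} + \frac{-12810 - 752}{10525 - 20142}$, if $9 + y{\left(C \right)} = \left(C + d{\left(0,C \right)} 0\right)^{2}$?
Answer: $\frac{98030026}{9617} \approx 10193.0$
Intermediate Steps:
$y{\left(C \right)} = -9 + C^{2}$ ($y{\left(C \right)} = -9 + \left(C + C 0\right)^{2} = -9 + \left(C + 0\right)^{2} = -9 + C^{2}$)
$y{\left(101 \right)} + \frac{-12810 - 752}{10525 - 20142} = \left(-9 + 101^{2}\right) + \frac{-12810 - 752}{10525 - 20142} = \left(-9 + 10201\right) - \frac{13562}{-9617} = 10192 - - \frac{13562}{9617} = 10192 + \frac{13562}{9617} = \frac{98030026}{9617}$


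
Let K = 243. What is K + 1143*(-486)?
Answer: -555255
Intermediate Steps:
K + 1143*(-486) = 243 + 1143*(-486) = 243 - 555498 = -555255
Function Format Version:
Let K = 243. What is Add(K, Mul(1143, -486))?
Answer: -555255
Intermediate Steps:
Add(K, Mul(1143, -486)) = Add(243, Mul(1143, -486)) = Add(243, -555498) = -555255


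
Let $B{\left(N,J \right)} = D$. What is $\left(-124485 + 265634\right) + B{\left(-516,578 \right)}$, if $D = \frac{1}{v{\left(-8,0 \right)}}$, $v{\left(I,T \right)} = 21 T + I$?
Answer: $\frac{1129191}{8} \approx 1.4115 \cdot 10^{5}$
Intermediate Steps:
$v{\left(I,T \right)} = I + 21 T$
$D = - \frac{1}{8}$ ($D = \frac{1}{-8 + 21 \cdot 0} = \frac{1}{-8 + 0} = \frac{1}{-8} = - \frac{1}{8} \approx -0.125$)
$B{\left(N,J \right)} = - \frac{1}{8}$
$\left(-124485 + 265634\right) + B{\left(-516,578 \right)} = \left(-124485 + 265634\right) - \frac{1}{8} = 141149 - \frac{1}{8} = \frac{1129191}{8}$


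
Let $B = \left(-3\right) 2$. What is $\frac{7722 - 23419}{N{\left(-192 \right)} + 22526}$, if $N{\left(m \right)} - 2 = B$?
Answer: $- \frac{15697}{22522} \approx -0.69696$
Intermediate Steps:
$B = -6$
$N{\left(m \right)} = -4$ ($N{\left(m \right)} = 2 - 6 = -4$)
$\frac{7722 - 23419}{N{\left(-192 \right)} + 22526} = \frac{7722 - 23419}{-4 + 22526} = - \frac{15697}{22522}$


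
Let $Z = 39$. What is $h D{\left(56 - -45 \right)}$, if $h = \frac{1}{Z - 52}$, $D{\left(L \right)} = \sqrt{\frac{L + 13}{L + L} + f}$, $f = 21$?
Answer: $- \frac{33 \sqrt{202}}{1313} \approx -0.35721$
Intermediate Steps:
$D{\left(L \right)} = \sqrt{21 + \frac{13 + L}{2 L}}$ ($D{\left(L \right)} = \sqrt{\frac{L + 13}{L + L} + 21} = \sqrt{\frac{13 + L}{2 L} + 21} = \sqrt{21 + \frac{13 + L}{2 L}}$)
$h = - \frac{1}{13}$ ($h = \frac{1}{39 - 52} = \frac{1}{-13} = - \frac{1}{13} \approx -0.076923$)
$h D{\left(56 - -45 \right)} = - \frac{\frac{1}{2} \sqrt{86 + \frac{26}{56 - -45}}}{13} = - \frac{\frac{1}{2} \sqrt{86 + \frac{26}{56 + 45}}}{13} = - \frac{\frac{1}{2} \sqrt{86 + \frac{26}{101}}}{13} = - \frac{\frac{1}{2} \sqrt{\frac{8712}{101}}}{13} = - \frac{\frac{1}{2} \frac{66 \sqrt{202}}{101}}{13} = - \frac{\frac{33}{101} \sqrt{202}}{13} = - \frac{33 \sqrt{202}}{1313}$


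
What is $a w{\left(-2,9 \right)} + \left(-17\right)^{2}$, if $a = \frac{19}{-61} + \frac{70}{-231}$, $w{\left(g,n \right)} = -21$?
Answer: $\frac{202578}{671} \approx 301.9$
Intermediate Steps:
$a = - \frac{1237}{2013}$ ($a = 19 \left(- \frac{1}{61}\right) + 70 \left(- \frac{1}{231}\right) = - \frac{19}{61} - \frac{10}{33} = - \frac{1237}{2013} \approx -0.61451$)
$a w{\left(-2,9 \right)} + \left(-17\right)^{2} = \left(- \frac{1237}{2013}\right) \left(-21\right) + \left(-17\right)^{2} = \frac{8659}{671} + 289 = \frac{202578}{671}$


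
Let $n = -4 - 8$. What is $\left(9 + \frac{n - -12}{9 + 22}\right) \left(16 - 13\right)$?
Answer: $27$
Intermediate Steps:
$n = -12$ ($n = -4 - 8 = -12$)
$\left(9 + \frac{n - -12}{9 + 22}\right) \left(16 - 13\right) = \left(9 + \frac{-12 - -12}{9 + 22}\right) \left(16 - 13\right) = \left(9 + \frac{-12 + 12}{31}\right) \left(16 - 13\right) = \left(9 + 0 \cdot \frac{1}{31}\right) 3 = \left(9 + 0\right) 3 = 9 \cdot 3 = 27$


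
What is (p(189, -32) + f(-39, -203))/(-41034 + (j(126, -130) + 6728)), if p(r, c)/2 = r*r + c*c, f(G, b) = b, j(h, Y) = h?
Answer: -73287/34180 ≈ -2.1441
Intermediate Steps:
p(r, c) = 2*c**2 + 2*r**2 (p(r, c) = 2*(r*r + c*c) = 2*(r**2 + c**2) = 2*(c**2 + r**2) = 2*c**2 + 2*r**2)
(p(189, -32) + f(-39, -203))/(-41034 + (j(126, -130) + 6728)) = ((2*(-32)**2 + 2*189**2) - 203)/(-41034 + (126 + 6728)) = ((2*1024 + 2*35721) - 203)/(-41034 + 6854) = ((2048 + 71442) - 203)/(-34180) = (73490 - 203)*(-1/34180) = 73287*(-1/34180) = -73287/34180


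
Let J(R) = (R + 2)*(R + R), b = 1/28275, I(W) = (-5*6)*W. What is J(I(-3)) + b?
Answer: 468234001/28275 ≈ 16560.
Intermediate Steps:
I(W) = -30*W
b = 1/28275 ≈ 3.5367e-5
J(R) = 2*R*(2 + R) (J(R) = (2 + R)*(2*R) = 2*R*(2 + R))
J(I(-3)) + b = 2*(-30*(-3))*(2 - 30*(-3)) + 1/28275 = 2*90*(2 + 90) + 1/28275 = 2*90*92 + 1/28275 = 16560 + 1/28275 = 468234001/28275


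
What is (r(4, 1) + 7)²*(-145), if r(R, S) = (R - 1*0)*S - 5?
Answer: -5220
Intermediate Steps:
r(R, S) = -5 + R*S (r(R, S) = (R + 0)*S - 5 = R*S - 5 = -5 + R*S)
(r(4, 1) + 7)²*(-145) = ((-5 + 4*1) + 7)²*(-145) = ((-5 + 4) + 7)²*(-145) = (-1 + 7)²*(-145) = 6²*(-145) = 36*(-145) = -5220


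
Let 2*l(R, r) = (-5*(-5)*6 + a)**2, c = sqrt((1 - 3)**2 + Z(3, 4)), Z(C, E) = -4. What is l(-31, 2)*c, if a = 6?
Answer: 0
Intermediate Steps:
c = 0 (c = sqrt((1 - 3)**2 - 4) = sqrt((-2)**2 - 4) = sqrt(4 - 4) = sqrt(0) = 0)
l(R, r) = 12168 (l(R, r) = (-5*(-5)*6 + 6)**2/2 = (25*6 + 6)**2/2 = (150 + 6)**2/2 = (1/2)*156**2 = (1/2)*24336 = 12168)
l(-31, 2)*c = 12168*0 = 0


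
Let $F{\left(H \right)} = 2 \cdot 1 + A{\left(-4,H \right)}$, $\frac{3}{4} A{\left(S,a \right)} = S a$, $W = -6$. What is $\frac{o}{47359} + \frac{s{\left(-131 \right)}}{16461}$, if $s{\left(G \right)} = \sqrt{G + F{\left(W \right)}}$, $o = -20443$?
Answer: $- \frac{20443}{47359} + \frac{i \sqrt{97}}{16461} \approx -0.43166 + 0.00059831 i$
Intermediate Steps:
$A{\left(S,a \right)} = \frac{4 S a}{3}$
$F{\left(H \right)} = 2 - \frac{16 H}{3}$ ($F{\left(H \right)} = 2 \cdot 1 + \frac{4}{3} \left(-4\right) H = 2 - \frac{16 H}{3}$)
$s{\left(G \right)} = \sqrt{34 + G}$ ($s{\left(G \right)} = \sqrt{G + \left(2 - -32\right)} = \sqrt{G + \left(2 + 32\right)} = \sqrt{G + 34} = \sqrt{34 + G}$)
$\frac{o}{47359} + \frac{s{\left(-131 \right)}}{16461} = - \frac{20443}{47359} + \frac{\sqrt{34 - 131}}{16461} = \left(-20443\right) \frac{1}{47359} + \sqrt{-97} \cdot \frac{1}{16461} = - \frac{20443}{47359} + i \sqrt{97} \cdot \frac{1}{16461} = - \frac{20443}{47359} + \frac{i \sqrt{97}}{16461}$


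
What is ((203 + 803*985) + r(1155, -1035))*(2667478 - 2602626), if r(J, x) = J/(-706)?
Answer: 18111749599418/353 ≈ 5.1308e+10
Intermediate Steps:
r(J, x) = -J/706 (r(J, x) = J*(-1/706) = -J/706)
((203 + 803*985) + r(1155, -1035))*(2667478 - 2602626) = ((203 + 803*985) - 1/706*1155)*(2667478 - 2602626) = ((203 + 790955) - 1155/706)*64852 = (791158 - 1155/706)*64852 = (558556393/706)*64852 = 18111749599418/353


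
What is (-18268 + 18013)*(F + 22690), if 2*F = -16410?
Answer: -3693675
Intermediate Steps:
F = -8205 (F = (½)*(-16410) = -8205)
(-18268 + 18013)*(F + 22690) = (-18268 + 18013)*(-8205 + 22690) = -255*14485 = -3693675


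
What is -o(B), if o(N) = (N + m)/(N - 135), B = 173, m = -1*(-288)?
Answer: -461/38 ≈ -12.132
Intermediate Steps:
m = 288
o(N) = (288 + N)/(-135 + N) (o(N) = (N + 288)/(N - 135) = (288 + N)/(-135 + N))
-o(B) = -(288 + 173)/(-135 + 173) = -461/38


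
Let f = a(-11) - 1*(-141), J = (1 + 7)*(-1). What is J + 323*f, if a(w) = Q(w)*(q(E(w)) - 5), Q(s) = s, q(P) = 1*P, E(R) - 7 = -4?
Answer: 52641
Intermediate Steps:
E(R) = 3 (E(R) = 7 - 4 = 3)
q(P) = P
J = -8 (J = 8*(-1) = -8)
a(w) = -2*w (a(w) = w*(3 - 5) = w*(-2) = -2*w)
f = 163 (f = -2*(-11) - 1*(-141) = 22 + 141 = 163)
J + 323*f = -8 + 323*163 = -8 + 52649 = 52641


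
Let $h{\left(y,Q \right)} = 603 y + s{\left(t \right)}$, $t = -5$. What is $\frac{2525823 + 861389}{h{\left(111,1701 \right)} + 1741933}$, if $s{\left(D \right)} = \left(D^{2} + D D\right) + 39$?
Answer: $\frac{3387212}{1808955} \approx 1.8725$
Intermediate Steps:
$s{\left(D \right)} = 39 + 2 D^{2}$ ($s{\left(D \right)} = \left(D^{2} + D^{2}\right) + 39 = 2 D^{2} + 39 = 39 + 2 D^{2}$)
$h{\left(y,Q \right)} = 89 + 603 y$ ($h{\left(y,Q \right)} = 603 y + \left(39 + 2 \left(-5\right)^{2}\right) = 603 y + \left(39 + 2 \cdot 25\right) = 603 y + \left(39 + 50\right) = 603 y + 89 = 89 + 603 y$)
$\frac{2525823 + 861389}{h{\left(111,1701 \right)} + 1741933} = \frac{2525823 + 861389}{\left(89 + 603 \cdot 111\right) + 1741933} = \frac{3387212}{\left(89 + 66933\right) + 1741933} = \frac{3387212}{67022 + 1741933} = \frac{3387212}{1808955}$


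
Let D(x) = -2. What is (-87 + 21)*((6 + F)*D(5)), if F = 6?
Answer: 1584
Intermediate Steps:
(-87 + 21)*((6 + F)*D(5)) = (-87 + 21)*((6 + 6)*(-2)) = -792*(-2) = -66*(-24) = 1584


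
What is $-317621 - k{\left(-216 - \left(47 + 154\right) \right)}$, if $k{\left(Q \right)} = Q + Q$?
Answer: $-316787$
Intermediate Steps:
$k{\left(Q \right)} = 2 Q$
$-317621 - k{\left(-216 - \left(47 + 154\right) \right)} = -317621 - 2 \left(-216 - \left(47 + 154\right)\right) = -317621 - 2 \left(-216 - 201\right) = -317621 - 2 \left(-417\right) = -317621 - -834 = -317621 + 834 = -316787$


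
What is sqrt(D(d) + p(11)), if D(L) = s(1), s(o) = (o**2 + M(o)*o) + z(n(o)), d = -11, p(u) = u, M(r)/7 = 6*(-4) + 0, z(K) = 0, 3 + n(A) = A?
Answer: 2*I*sqrt(39) ≈ 12.49*I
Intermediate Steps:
n(A) = -3 + A
M(r) = -168 (M(r) = 7*(6*(-4) + 0) = 7*(-24 + 0) = 7*(-24) = -168)
s(o) = o**2 - 168*o (s(o) = (o**2 - 168*o) + 0 = o**2 - 168*o)
D(L) = -167 (D(L) = 1*(-168 + 1) = 1*(-167) = -167)
sqrt(D(d) + p(11)) = sqrt(-167 + 11) = sqrt(-156) = 2*I*sqrt(39)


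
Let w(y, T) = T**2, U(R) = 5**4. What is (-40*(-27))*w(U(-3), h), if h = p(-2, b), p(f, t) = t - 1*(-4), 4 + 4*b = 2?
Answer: 13230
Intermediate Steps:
U(R) = 625
b = -1/2 (b = -1 + (1/4)*2 = -1 + 1/2 = -1/2 ≈ -0.50000)
p(f, t) = 4 + t (p(f, t) = t + 4 = 4 + t)
h = 7/2 (h = 4 - 1/2 = 7/2 ≈ 3.5000)
(-40*(-27))*w(U(-3), h) = (-40*(-27))*(7/2)**2 = 1080*(49/4) = 13230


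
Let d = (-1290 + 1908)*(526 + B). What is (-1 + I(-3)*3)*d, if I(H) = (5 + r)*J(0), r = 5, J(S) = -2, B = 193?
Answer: -27104862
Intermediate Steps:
d = 444342 (d = (-1290 + 1908)*(526 + 193) = 618*719 = 444342)
I(H) = -20 (I(H) = (5 + 5)*(-2) = 10*(-2) = -20)
(-1 + I(-3)*3)*d = (-1 - 20*3)*444342 = (-1 - 60)*444342 = -61*444342 = -27104862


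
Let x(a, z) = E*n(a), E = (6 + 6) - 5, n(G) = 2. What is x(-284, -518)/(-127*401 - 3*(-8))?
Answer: -14/50903 ≈ -0.00027503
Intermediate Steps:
E = 7 (E = 12 - 5 = 7)
x(a, z) = 14 (x(a, z) = 7*2 = 14)
x(-284, -518)/(-127*401 - 3*(-8)) = 14/(-127*401 - 3*(-8)) = 14/(-50927 + 24) = 14/(-50903) = 14*(-1/50903) = -14/50903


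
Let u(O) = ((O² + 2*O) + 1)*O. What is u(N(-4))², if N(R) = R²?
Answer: 21381376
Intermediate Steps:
u(O) = O*(1 + O² + 2*O) (u(O) = (1 + O² + 2*O)*O = O*(1 + O² + 2*O))
u(N(-4))² = ((-4)²*(1 + ((-4)²)² + 2*(-4)²))² = (16*(1 + 16² + 2*16))² = (16*(1 + 256 + 32))² = (16*289)² = 4624² = 21381376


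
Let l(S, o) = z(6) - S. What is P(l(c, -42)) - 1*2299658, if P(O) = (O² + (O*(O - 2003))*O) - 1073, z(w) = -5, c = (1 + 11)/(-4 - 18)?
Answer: -3115265432/1331 ≈ -2.3405e+6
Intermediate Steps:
c = -6/11 (c = 12/(-22) = 12*(-1/22) = -6/11 ≈ -0.54545)
l(S, o) = -5 - S
P(O) = -1073 + O² + O²*(-2003 + O) (P(O) = (O² + (O*(-2003 + O))*O) - 1073 = (O² + O²*(-2003 + O)) - 1073 = -1073 + O² + O²*(-2003 + O))
P(l(c, -42)) - 1*2299658 = (-1073 + (-5 - 1*(-6/11))³ - 2002*(-5 - 1*(-6/11))²) - 1*2299658 = (-1073 + (-5 + 6/11)³ - 2002*(-5 + 6/11)²) - 2299658 = (-1073 + (-49/11)³ - 2002*(-49/11)²) - 2299658 = (-1073 - 117649/1331 - 2002*2401/121) - 2299658 = (-1073 - 117649/1331 - 436982/11) - 2299658 = -54420634/1331 - 2299658 = -3115265432/1331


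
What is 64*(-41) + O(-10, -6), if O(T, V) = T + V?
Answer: -2640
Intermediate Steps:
64*(-41) + O(-10, -6) = 64*(-41) + (-10 - 6) = -2624 - 16 = -2640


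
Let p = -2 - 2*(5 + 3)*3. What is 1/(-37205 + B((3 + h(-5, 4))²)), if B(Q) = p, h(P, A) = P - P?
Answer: -1/37255 ≈ -2.6842e-5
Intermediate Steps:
h(P, A) = 0
p = -50 (p = -2 - 16*3 = -2 - 2*24 = -2 - 48 = -50)
B(Q) = -50
1/(-37205 + B((3 + h(-5, 4))²)) = 1/(-37205 - 50) = 1/(-37255) = -1/37255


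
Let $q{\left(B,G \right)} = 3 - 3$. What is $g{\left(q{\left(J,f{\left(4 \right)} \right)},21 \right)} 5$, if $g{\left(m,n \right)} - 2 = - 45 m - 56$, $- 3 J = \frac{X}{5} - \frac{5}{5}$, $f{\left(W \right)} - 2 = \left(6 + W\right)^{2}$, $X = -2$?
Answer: $-270$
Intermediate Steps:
$f{\left(W \right)} = 2 + \left(6 + W\right)^{2}$
$J = \frac{7}{15}$ ($J = - \frac{- \frac{2}{5} - \frac{5}{5}}{3} = - \frac{\left(-2\right) \frac{1}{5} - 1}{3} = - \frac{- \frac{2}{5} - 1}{3} = \left(- \frac{1}{3}\right) \left(- \frac{7}{5}\right) = \frac{7}{15} \approx 0.46667$)
$q{\left(B,G \right)} = 0$
$g{\left(m,n \right)} = -54 - 45 m$ ($g{\left(m,n \right)} = 2 - \left(56 + 45 m\right) = -54 - 45 m$)
$g{\left(q{\left(J,f{\left(4 \right)} \right)},21 \right)} 5 = \left(-54 - 0\right) 5 = \left(-54 + 0\right) 5 = \left(-54\right) 5 = -270$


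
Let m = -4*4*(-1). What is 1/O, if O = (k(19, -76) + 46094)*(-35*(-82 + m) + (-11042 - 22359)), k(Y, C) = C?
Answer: -1/1430745638 ≈ -6.9894e-10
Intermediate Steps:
m = 16 (m = -16*(-1) = 16)
O = -1430745638 (O = (-76 + 46094)*(-35*(-82 + 16) + (-11042 - 22359)) = 46018*(-35*(-66) - 33401) = 46018*(2310 - 33401) = 46018*(-31091) = -1430745638)
1/O = 1/(-1430745638) = -1/1430745638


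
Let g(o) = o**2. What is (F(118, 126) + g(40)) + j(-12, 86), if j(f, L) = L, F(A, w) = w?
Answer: 1812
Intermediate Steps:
(F(118, 126) + g(40)) + j(-12, 86) = (126 + 40**2) + 86 = (126 + 1600) + 86 = 1726 + 86 = 1812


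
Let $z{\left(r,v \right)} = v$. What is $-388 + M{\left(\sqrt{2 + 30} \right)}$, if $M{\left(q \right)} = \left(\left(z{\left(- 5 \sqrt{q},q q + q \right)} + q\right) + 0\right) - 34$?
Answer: $-390 + 8 \sqrt{2} \approx -378.69$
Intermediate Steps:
$M{\left(q \right)} = -34 + q^{2} + 2 q$ ($M{\left(q \right)} = \left(\left(\left(q q + q\right) + q\right) + 0\right) - 34 = \left(\left(\left(q^{2} + q\right) + q\right) + 0\right) - 34 = \left(\left(\left(q + q^{2}\right) + q\right) + 0\right) - 34 = \left(\left(q^{2} + 2 q\right) + 0\right) - 34 = \left(q^{2} + 2 q\right) - 34 = -34 + q^{2} + 2 q$)
$-388 + M{\left(\sqrt{2 + 30} \right)} = -388 + \left(-34 + \sqrt{2 + 30} + \sqrt{2 + 30} \left(1 + \sqrt{2 + 30}\right)\right) = -388 + \left(-34 + \sqrt{32} + \sqrt{32} \left(1 + \sqrt{32}\right)\right) = -388 + \left(-34 + 4 \sqrt{2} + 4 \sqrt{2} \left(1 + 4 \sqrt{2}\right)\right) = -422 + 4 \sqrt{2} + 4 \sqrt{2} \left(1 + 4 \sqrt{2}\right)$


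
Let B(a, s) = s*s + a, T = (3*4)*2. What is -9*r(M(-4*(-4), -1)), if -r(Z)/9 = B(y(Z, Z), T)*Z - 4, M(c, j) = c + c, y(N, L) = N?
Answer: 1575612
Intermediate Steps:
T = 24 (T = 12*2 = 24)
M(c, j) = 2*c
B(a, s) = a + s² (B(a, s) = s² + a = a + s²)
r(Z) = 36 - 9*Z*(576 + Z) (r(Z) = -9*((Z + 24²)*Z - 4) = -9*((Z + 576)*Z - 4) = -9*((576 + Z)*Z - 4) = -9*(Z*(576 + Z) - 4) = -9*(-4 + Z*(576 + Z)) = 36 - 9*Z*(576 + Z))
-9*r(M(-4*(-4), -1)) = -9*(36 - 9*2*(-4*(-4))*(576 + 2*(-4*(-4)))) = -9*(36 - 9*2*16*(576 + 2*16)) = -9*(36 - 9*32*(576 + 32)) = -9*(36 - 9*32*608) = -9*(36 - 175104) = -9*(-175068) = 1575612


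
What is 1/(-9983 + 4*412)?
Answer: -1/8335 ≈ -0.00011998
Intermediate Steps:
1/(-9983 + 4*412) = 1/(-9983 + 1648) = 1/(-8335) = -1/8335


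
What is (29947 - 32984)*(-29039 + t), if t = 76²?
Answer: 70649731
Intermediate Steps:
t = 5776
(29947 - 32984)*(-29039 + t) = (29947 - 32984)*(-29039 + 5776) = -3037*(-23263) = 70649731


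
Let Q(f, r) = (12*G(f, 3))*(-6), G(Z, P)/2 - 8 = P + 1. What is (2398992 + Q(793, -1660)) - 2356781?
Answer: 40483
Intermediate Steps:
G(Z, P) = 18 + 2*P (G(Z, P) = 16 + 2*(P + 1) = 16 + 2*(1 + P) = 16 + (2 + 2*P) = 18 + 2*P)
Q(f, r) = -1728 (Q(f, r) = (12*(18 + 2*3))*(-6) = (12*(18 + 6))*(-6) = (12*24)*(-6) = 288*(-6) = -1728)
(2398992 + Q(793, -1660)) - 2356781 = (2398992 - 1728) - 2356781 = 2397264 - 2356781 = 40483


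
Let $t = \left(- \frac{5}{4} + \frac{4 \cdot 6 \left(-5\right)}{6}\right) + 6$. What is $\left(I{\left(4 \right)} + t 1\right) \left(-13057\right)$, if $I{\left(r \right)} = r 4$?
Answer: $- \frac{39171}{4} \approx -9792.8$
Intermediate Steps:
$I{\left(r \right)} = 4 r$
$t = - \frac{61}{4}$ ($t = \left(\left(-5\right) \frac{1}{4} + 4 \left(-30\right) \frac{1}{6}\right) + 6 = \left(- \frac{5}{4} - 20\right) + 6 = - \frac{85}{4} + 6 = - \frac{61}{4} \approx -15.25$)
$\left(I{\left(4 \right)} + t 1\right) \left(-13057\right) = \left(4 \cdot 4 - \frac{61}{4}\right) \left(-13057\right) = \left(16 - \frac{61}{4}\right) \left(-13057\right) = \frac{3}{4} \left(-13057\right) = - \frac{39171}{4}$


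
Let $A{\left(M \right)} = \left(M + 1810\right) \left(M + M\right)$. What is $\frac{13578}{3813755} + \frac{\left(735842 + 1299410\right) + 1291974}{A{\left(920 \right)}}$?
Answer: $\frac{7923869443}{11898915600} \approx 0.66593$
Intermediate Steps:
$A{\left(M \right)} = 2 M \left(1810 + M\right)$ ($A{\left(M \right)} = \left(1810 + M\right) 2 M = 2 M \left(1810 + M\right)$)
$\frac{13578}{3813755} + \frac{\left(735842 + 1299410\right) + 1291974}{A{\left(920 \right)}} = \frac{13578}{3813755} + \frac{\left(735842 + 1299410\right) + 1291974}{2 \cdot 920 \left(1810 + 920\right)} = 13578 \cdot \frac{1}{3813755} + \frac{2035252 + 1291974}{2 \cdot 920 \cdot 2730} = \frac{13578}{3813755} + \frac{3327226}{5023200} = \frac{13578}{3813755} + 3327226 \cdot \frac{1}{5023200} = \frac{13578}{3813755} + \frac{10333}{15600} = \frac{7923869443}{11898915600}$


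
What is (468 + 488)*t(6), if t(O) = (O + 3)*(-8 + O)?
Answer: -17208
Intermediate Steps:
t(O) = (-8 + O)*(3 + O) (t(O) = (3 + O)*(-8 + O) = (-8 + O)*(3 + O))
(468 + 488)*t(6) = (468 + 488)*(-24 + 6² - 5*6) = 956*(-24 + 36 - 30) = 956*(-18) = -17208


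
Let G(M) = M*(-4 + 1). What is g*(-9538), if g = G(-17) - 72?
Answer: 200298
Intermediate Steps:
G(M) = -3*M (G(M) = M*(-3) = -3*M)
g = -21 (g = -3*(-17) - 72 = 51 - 72 = -21)
g*(-9538) = -21*(-9538) = 200298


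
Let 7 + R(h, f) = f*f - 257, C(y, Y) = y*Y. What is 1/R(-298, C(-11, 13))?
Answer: 1/20185 ≈ 4.9542e-5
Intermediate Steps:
C(y, Y) = Y*y
R(h, f) = -264 + f² (R(h, f) = -7 + (f*f - 257) = -7 + (f² - 257) = -7 + (-257 + f²) = -264 + f²)
1/R(-298, C(-11, 13)) = 1/(-264 + (13*(-11))²) = 1/(-264 + (-143)²) = 1/(-264 + 20449) = 1/20185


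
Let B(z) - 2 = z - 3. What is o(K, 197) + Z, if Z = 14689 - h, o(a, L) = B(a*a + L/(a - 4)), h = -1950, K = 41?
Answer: 678000/37 ≈ 18324.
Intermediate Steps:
B(z) = -1 + z (B(z) = 2 + (z - 3) = 2 + (-3 + z) = -1 + z)
o(a, L) = -1 + a² + L/(-4 + a) (o(a, L) = -1 + (a*a + L/(a - 4)) = -1 + (a² + L/(-4 + a)) = -1 + a² + L/(-4 + a))
Z = 16639 (Z = 14689 - 1*(-1950) = 14689 + 1950 = 16639)
o(K, 197) + Z = (4 + 197 - 1*41 + 41²*(-4 + 41))/(-4 + 41) + 16639 = (4 + 197 - 41 + 1681*37)/37 + 16639 = (4 + 197 - 41 + 62197)/37 + 16639 = (1/37)*62357 + 16639 = 62357/37 + 16639 = 678000/37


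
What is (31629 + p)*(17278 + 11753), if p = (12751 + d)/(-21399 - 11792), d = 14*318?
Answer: 30476190353016/33191 ≈ 9.1821e+8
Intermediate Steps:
d = 4452
p = -17203/33191 (p = (12751 + 4452)/(-21399 - 11792) = 17203/(-33191) = 17203*(-1/33191) = -17203/33191 ≈ -0.51830)
(31629 + p)*(17278 + 11753) = (31629 - 17203/33191)*(17278 + 11753) = (1049780936/33191)*29031 = 30476190353016/33191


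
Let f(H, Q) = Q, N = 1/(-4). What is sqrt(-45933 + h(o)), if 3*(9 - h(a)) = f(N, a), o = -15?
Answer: I*sqrt(45919) ≈ 214.29*I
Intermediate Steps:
N = -1/4 ≈ -0.25000
h(a) = 9 - a/3
sqrt(-45933 + h(o)) = sqrt(-45933 + (9 - 1/3*(-15))) = sqrt(-45933 + (9 + 5)) = sqrt(-45933 + 14) = sqrt(-45919) = I*sqrt(45919)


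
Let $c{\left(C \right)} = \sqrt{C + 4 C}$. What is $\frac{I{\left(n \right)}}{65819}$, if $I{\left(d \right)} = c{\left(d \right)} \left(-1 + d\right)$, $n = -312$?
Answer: $- \frac{626 i \sqrt{390}}{65819} \approx - 0.18783 i$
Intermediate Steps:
$c{\left(C \right)} = \sqrt{5} \sqrt{C}$ ($c{\left(C \right)} = \sqrt{5 C} = \sqrt{5} \sqrt{C}$)
$I{\left(d \right)} = \sqrt{5} \sqrt{d} \left(-1 + d\right)$
$\frac{I{\left(n \right)}}{65819} = \frac{\sqrt{5} \sqrt{-312} \left(-1 - 312\right)}{65819} = \sqrt{5} \cdot 2 i \sqrt{78} \left(-313\right) \frac{1}{65819} = - 626 i \sqrt{390} \cdot \frac{1}{65819} = - \frac{626 i \sqrt{390}}{65819}$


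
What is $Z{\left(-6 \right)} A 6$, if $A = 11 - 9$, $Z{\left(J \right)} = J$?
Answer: $-72$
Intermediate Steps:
$A = 2$
$Z{\left(-6 \right)} A 6 = \left(-6\right) 2 \cdot 6 = \left(-12\right) 6 = -72$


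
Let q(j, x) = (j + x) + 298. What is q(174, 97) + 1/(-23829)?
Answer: 13558700/23829 ≈ 569.00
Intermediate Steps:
q(j, x) = 298 + j + x
q(174, 97) + 1/(-23829) = (298 + 174 + 97) + 1/(-23829) = 569 - 1/23829 = 13558700/23829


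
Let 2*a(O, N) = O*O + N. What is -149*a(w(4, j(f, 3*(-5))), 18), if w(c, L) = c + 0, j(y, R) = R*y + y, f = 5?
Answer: -2533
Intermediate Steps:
j(y, R) = y + R*y
w(c, L) = c
a(O, N) = N/2 + O²/2 (a(O, N) = (O*O + N)/2 = (O² + N)/2 = (N + O²)/2 = N/2 + O²/2)
-149*a(w(4, j(f, 3*(-5))), 18) = -149*((½)*18 + (½)*4²) = -149*(9 + (½)*16) = -149*(9 + 8) = -149*17 = -2533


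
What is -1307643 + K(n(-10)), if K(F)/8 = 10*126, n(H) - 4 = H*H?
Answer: -1297563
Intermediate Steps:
n(H) = 4 + H**2 (n(H) = 4 + H*H = 4 + H**2)
K(F) = 10080 (K(F) = 8*(10*126) = 8*1260 = 10080)
-1307643 + K(n(-10)) = -1307643 + 10080 = -1297563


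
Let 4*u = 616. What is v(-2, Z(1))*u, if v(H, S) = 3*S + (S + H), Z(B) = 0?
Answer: -308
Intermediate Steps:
u = 154 (u = (1/4)*616 = 154)
v(H, S) = H + 4*S (v(H, S) = 3*S + (H + S) = H + 4*S)
v(-2, Z(1))*u = (-2 + 4*0)*154 = (-2 + 0)*154 = -2*154 = -308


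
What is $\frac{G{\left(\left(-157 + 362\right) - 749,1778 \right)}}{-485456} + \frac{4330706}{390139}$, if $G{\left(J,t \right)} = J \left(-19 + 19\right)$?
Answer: $\frac{4330706}{390139} \approx 11.1$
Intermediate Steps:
$G{\left(J,t \right)} = 0$ ($G{\left(J,t \right)} = J 0 = 0$)
$\frac{G{\left(\left(-157 + 362\right) - 749,1778 \right)}}{-485456} + \frac{4330706}{390139} = \frac{0}{-485456} + \frac{4330706}{390139} = 0 \left(- \frac{1}{485456}\right) + 4330706 \cdot \frac{1}{390139} = 0 + \frac{4330706}{390139} = \frac{4330706}{390139}$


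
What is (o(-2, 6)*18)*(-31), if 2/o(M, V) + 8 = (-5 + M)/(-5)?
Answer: 1860/11 ≈ 169.09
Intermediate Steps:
o(M, V) = 2/(-7 - M/5) (o(M, V) = 2/(-8 + (-5 + M)/(-5)) = 2/(-8 + (-5 + M)*(-1/5)) = 2/(-8 + (1 - M/5)) = 2/(-7 - M/5))
(o(-2, 6)*18)*(-31) = (-10/(35 - 2)*18)*(-31) = (-10/33*18)*(-31) = (-10*1/33*18)*(-31) = -10/33*18*(-31) = -60/11*(-31) = 1860/11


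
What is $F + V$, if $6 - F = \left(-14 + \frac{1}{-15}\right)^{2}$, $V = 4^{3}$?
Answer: $- \frac{28771}{225} \approx -127.87$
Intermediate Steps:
$V = 64$
$F = - \frac{43171}{225}$ ($F = 6 - \left(-14 + \frac{1}{-15}\right)^{2} = 6 - \left(-14 - \frac{1}{15}\right)^{2} = 6 - \left(- \frac{211}{15}\right)^{2} = 6 - \frac{44521}{225} = - \frac{43171}{225} \approx -191.87$)
$F + V = - \frac{43171}{225} + 64 = - \frac{28771}{225}$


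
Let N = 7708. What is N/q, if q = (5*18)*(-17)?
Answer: -3854/765 ≈ -5.0379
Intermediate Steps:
q = -1530 (q = 90*(-17) = -1530)
N/q = 7708/(-1530) = 7708*(-1/1530) = -3854/765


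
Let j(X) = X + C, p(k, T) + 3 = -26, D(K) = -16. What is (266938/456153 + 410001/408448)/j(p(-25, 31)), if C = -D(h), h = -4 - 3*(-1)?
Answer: -296053478377/2422092147072 ≈ -0.12223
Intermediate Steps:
h = -1 (h = -4 + 3 = -1)
C = 16 (C = -1*(-16) = 16)
p(k, T) = -29 (p(k, T) = -3 - 26 = -29)
j(X) = 16 + X (j(X) = X + 16 = 16 + X)
(266938/456153 + 410001/408448)/j(p(-25, 31)) = (266938/456153 + 410001/408448)/(16 - 29) = (266938*(1/456153) + 410001*(1/408448))/(-13) = (266938/456153 + 410001/408448)*(-1/13) = (296053478377/186314780544)*(-1/13) = -296053478377/2422092147072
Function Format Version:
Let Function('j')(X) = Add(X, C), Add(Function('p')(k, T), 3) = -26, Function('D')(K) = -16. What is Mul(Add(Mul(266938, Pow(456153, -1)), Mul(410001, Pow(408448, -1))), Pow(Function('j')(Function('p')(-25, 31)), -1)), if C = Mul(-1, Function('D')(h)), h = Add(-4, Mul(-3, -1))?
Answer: Rational(-296053478377, 2422092147072) ≈ -0.12223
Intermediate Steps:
h = -1 (h = Add(-4, 3) = -1)
C = 16 (C = Mul(-1, -16) = 16)
Function('p')(k, T) = -29 (Function('p')(k, T) = Add(-3, -26) = -29)
Function('j')(X) = Add(16, X) (Function('j')(X) = Add(X, 16) = Add(16, X))
Mul(Add(Mul(266938, Pow(456153, -1)), Mul(410001, Pow(408448, -1))), Pow(Function('j')(Function('p')(-25, 31)), -1)) = Mul(Add(Mul(266938, Pow(456153, -1)), Mul(410001, Pow(408448, -1))), Pow(Add(16, -29), -1)) = Mul(Add(Mul(266938, Rational(1, 456153)), Mul(410001, Rational(1, 408448))), Pow(-13, -1)) = Mul(Add(Rational(266938, 456153), Rational(410001, 408448)), Rational(-1, 13)) = Mul(Rational(296053478377, 186314780544), Rational(-1, 13)) = Rational(-296053478377, 2422092147072)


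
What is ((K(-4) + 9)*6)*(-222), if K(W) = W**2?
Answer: -33300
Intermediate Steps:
((K(-4) + 9)*6)*(-222) = (((-4)**2 + 9)*6)*(-222) = ((16 + 9)*6)*(-222) = (25*6)*(-222) = 150*(-222) = -33300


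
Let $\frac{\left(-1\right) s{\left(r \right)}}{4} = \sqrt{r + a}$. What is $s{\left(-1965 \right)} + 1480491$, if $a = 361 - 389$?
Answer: $1480491 - 4 i \sqrt{1993} \approx 1.4805 \cdot 10^{6} - 178.57 i$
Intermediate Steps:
$a = -28$
$s{\left(r \right)} = - 4 \sqrt{-28 + r}$ ($s{\left(r \right)} = - 4 \sqrt{r - 28} = - 4 \sqrt{-28 + r}$)
$s{\left(-1965 \right)} + 1480491 = - 4 \sqrt{-28 - 1965} + 1480491 = - 4 \sqrt{-1993} + 1480491 = - 4 i \sqrt{1993} + 1480491 = 1480491 - 4 i \sqrt{1993}$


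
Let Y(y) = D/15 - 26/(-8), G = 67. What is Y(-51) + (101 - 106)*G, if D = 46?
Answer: -19721/60 ≈ -328.68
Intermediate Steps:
Y(y) = 379/60 (Y(y) = 46/15 - 26/(-8) = 46*(1/15) - 26*(-⅛) = 46/15 + 13/4 = 379/60)
Y(-51) + (101 - 106)*G = 379/60 + (101 - 106)*67 = 379/60 - 5*67 = 379/60 - 335 = -19721/60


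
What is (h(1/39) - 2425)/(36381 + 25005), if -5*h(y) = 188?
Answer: -12313/306930 ≈ -0.040117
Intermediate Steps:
h(y) = -188/5 (h(y) = -⅕*188 = -188/5)
(h(1/39) - 2425)/(36381 + 25005) = (-188/5 - 2425)/(36381 + 25005) = -12313/5/61386 = -12313/5*1/61386 = -12313/306930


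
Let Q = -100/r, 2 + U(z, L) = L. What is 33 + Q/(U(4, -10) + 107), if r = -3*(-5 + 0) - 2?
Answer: 8131/247 ≈ 32.919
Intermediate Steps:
U(z, L) = -2 + L
r = 13 (r = -3*(-5) - 2 = 15 - 2 = 13)
Q = -100/13 ≈ -7.6923
33 + Q/(U(4, -10) + 107) = 33 - 100/13/((-2 - 10) + 107) = 33 - 100/13/(-12 + 107) = 33 - 100/13/95 = 33 + (1/95)*(-100/13) = 33 - 20/247 = 8131/247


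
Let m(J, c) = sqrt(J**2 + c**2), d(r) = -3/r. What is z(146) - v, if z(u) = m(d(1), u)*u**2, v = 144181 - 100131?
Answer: -44050 + 106580*sqrt(853) ≈ 3.0687e+6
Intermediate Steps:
v = 44050
z(u) = u**2*sqrt(9 + u**2) (z(u) = sqrt((-3/1)**2 + u**2)*u**2 = sqrt((-3*1)**2 + u**2)*u**2 = sqrt((-3)**2 + u**2)*u**2 = sqrt(9 + u**2)*u**2 = u**2*sqrt(9 + u**2))
z(146) - v = 146**2*sqrt(9 + 146**2) - 1*44050 = 21316*sqrt(9 + 21316) - 44050 = 21316*sqrt(21325) - 44050 = 21316*(5*sqrt(853)) - 44050 = 106580*sqrt(853) - 44050 = -44050 + 106580*sqrt(853)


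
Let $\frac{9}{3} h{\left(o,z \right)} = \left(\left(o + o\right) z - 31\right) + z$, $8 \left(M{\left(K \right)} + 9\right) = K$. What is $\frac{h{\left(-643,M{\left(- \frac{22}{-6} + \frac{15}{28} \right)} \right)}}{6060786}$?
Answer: $\frac{7297243}{12218544576} \approx 0.00059723$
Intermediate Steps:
$M{\left(K \right)} = -9 + \frac{K}{8}$
$h{\left(o,z \right)} = - \frac{31}{3} + \frac{z}{3} + \frac{2 o z}{3}$ ($h{\left(o,z \right)} = \frac{\left(\left(o + o\right) z - 31\right) + z}{3} = \frac{\left(2 o z - 31\right) + z}{3} = \frac{\left(-31 + 2 o z\right) + z}{3} = \frac{-31 + z + 2 o z}{3} = - \frac{31}{3} + \frac{z}{3} + \frac{2 o z}{3}$)
$\frac{h{\left(-643,M{\left(- \frac{22}{-6} + \frac{15}{28} \right)} \right)}}{6060786} = \frac{- \frac{31}{3} + \frac{-9 + \frac{- \frac{22}{-6} + \frac{15}{28}}{8}}{3} + \frac{2}{3} \left(-643\right) \left(-9 + \frac{- \frac{22}{-6} + \frac{15}{28}}{8}\right)}{6060786} = \left(- \frac{31}{3} + \frac{-9 + \frac{\left(-22\right) \left(- \frac{1}{6}\right) + 15 \cdot \frac{1}{28}}{8}}{3} + \frac{2}{3} \left(-643\right) \left(-9 + \frac{\left(-22\right) \left(- \frac{1}{6}\right) + 15 \cdot \frac{1}{28}}{8}\right)\right) \frac{1}{6060786} = \left(- \frac{31}{3} + \frac{-9 + \frac{\frac{11}{3} + \frac{15}{28}}{8}}{3} + \frac{2}{3} \left(-643\right) \left(-9 + \frac{\frac{11}{3} + \frac{15}{28}}{8}\right)\right) \frac{1}{6060786} = \left(- \frac{31}{3} + \frac{-9 + \frac{1}{8} \cdot \frac{353}{84}}{3} + \frac{2}{3} \left(-643\right) \left(-9 + \frac{1}{8} \cdot \frac{353}{84}\right)\right) \frac{1}{6060786} = \left(- \frac{31}{3} + \frac{-9 + \frac{353}{672}}{3} + \frac{2}{3} \left(-643\right) \left(-9 + \frac{353}{672}\right)\right) \frac{1}{6060786} = \left(- \frac{31}{3} + \frac{1}{3} \left(- \frac{5695}{672}\right) + \frac{2}{3} \left(-643\right) \left(- \frac{5695}{672}\right)\right) \frac{1}{6060786} = \left(- \frac{31}{3} - \frac{5695}{2016} + \frac{3661885}{1008}\right) \frac{1}{6060786} = \frac{7297243}{2016} \cdot \frac{1}{6060786} = \frac{7297243}{12218544576}$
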